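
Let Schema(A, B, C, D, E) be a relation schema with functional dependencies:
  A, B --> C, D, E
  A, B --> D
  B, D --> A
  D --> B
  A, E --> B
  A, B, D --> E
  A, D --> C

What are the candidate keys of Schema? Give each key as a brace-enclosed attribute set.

{A, B}, {A, E}, {D}

{D} is a candidate key since {D}⁺ = {A, B, C, D, E} covers every attribute.
{A, B} is a candidate key since {A, B}⁺ = {A, B, C, D, E} covers every attribute.
{A, E} is a candidate key since {A, E}⁺ = {A, B, C, D, E} covers every attribute.
No proper subset of any of these is a key, and no other minimal superkey exists.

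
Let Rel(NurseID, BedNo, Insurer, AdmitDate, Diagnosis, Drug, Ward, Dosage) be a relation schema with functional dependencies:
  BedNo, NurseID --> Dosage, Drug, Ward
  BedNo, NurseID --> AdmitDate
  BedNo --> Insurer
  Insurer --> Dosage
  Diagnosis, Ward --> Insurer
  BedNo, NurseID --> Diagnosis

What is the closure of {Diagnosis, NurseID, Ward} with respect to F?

{Diagnosis, Dosage, Insurer, NurseID, Ward}

Start with {Diagnosis, NurseID, Ward}.
Diagnosis, Ward --> Insurer applies; add {Insurer} → now {Diagnosis, Insurer, NurseID, Ward}.
Insurer --> Dosage applies; add {Dosage} → now {Diagnosis, Dosage, Insurer, NurseID, Ward}.
No further FD applies.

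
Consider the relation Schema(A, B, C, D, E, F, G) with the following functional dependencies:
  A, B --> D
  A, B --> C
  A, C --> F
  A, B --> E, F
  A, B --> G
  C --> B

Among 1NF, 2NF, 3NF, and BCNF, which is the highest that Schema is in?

Candidate keys: {A, B}, {A, C}. Prime attributes: {A, B, C}.
C --> B breaks BCNF: {C}⁺ = {B, C}, so {C} is not a superkey.
But every attribute on its right side ({B}) is prime, and the same holds for every other non-superkey FD, so 3NF still holds.

3NF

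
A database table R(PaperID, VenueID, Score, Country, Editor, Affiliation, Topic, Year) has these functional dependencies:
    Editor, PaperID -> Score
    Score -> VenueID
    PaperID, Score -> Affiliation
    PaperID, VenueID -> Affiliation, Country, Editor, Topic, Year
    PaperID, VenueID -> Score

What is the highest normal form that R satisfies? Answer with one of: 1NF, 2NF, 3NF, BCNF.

3NF

Candidate keys: {Editor, PaperID}, {PaperID, Score}, {PaperID, VenueID}. Prime attributes: {Editor, PaperID, Score, VenueID}.
Score -> VenueID breaks BCNF: {Score}⁺ = {Score, VenueID}, so {Score} is not a superkey.
Its right-hand attributes {VenueID} are all prime, as are those of every other non-superkey FD — the relation is in 3NF.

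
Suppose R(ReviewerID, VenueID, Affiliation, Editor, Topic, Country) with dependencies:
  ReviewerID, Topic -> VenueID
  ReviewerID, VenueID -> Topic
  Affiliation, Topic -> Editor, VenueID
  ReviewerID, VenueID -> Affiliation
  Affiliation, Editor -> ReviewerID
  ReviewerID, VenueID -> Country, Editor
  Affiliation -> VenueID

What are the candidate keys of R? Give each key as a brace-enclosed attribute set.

Closure of {Affiliation, Editor} is {Affiliation, Country, Editor, ReviewerID, Topic, VenueID}, the whole schema; {Affiliation, Editor} is a candidate key.
Closure of {Affiliation, ReviewerID} is {Affiliation, Country, Editor, ReviewerID, Topic, VenueID}, the whole schema; {Affiliation, ReviewerID} is a candidate key.
Closure of {Affiliation, Topic} is {Affiliation, Country, Editor, ReviewerID, Topic, VenueID}, the whole schema; {Affiliation, Topic} is a candidate key.
Closure of {ReviewerID, Topic} is {Affiliation, Country, Editor, ReviewerID, Topic, VenueID}, the whole schema; {ReviewerID, Topic} is a candidate key.
Closure of {ReviewerID, VenueID} is {Affiliation, Country, Editor, ReviewerID, Topic, VenueID}, the whole schema; {ReviewerID, VenueID} is a candidate key.
No proper subset of any of these is a key, and no other minimal superkey exists.

{Affiliation, Editor}, {Affiliation, ReviewerID}, {Affiliation, Topic}, {ReviewerID, Topic}, {ReviewerID, VenueID}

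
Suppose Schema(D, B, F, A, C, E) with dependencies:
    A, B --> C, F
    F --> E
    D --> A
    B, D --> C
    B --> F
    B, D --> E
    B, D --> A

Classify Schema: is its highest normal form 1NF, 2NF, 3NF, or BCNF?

1NF

Candidate key: {B, D}. Prime attributes: {B, D}.
A, B --> C, F: {A, B}⁺ = {A, B, C, E, F}, which is not all of the attributes, so the left side is not a superkey — BCNF is violated.
A, B --> C, F determines the non-prime attributes {C, F} from a non-superkey — 3NF is violated.
{B} is a proper subset of the key {B, D}, and {B}⁺ contains the non-prime attributes {E, F} — a partial dependency, so 2NF is violated.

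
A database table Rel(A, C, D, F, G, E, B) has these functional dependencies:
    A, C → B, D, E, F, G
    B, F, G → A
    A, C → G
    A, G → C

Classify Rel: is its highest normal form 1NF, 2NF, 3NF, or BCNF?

Candidate keys: {A, C}, {A, G}, {B, F, G}. Prime attributes: {A, B, C, F, G}.
Every FD has a superkey on the left, so the relation is in BCNF.

BCNF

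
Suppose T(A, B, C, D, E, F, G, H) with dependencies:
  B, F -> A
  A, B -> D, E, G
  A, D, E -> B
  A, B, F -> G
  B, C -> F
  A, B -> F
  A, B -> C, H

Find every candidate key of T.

{A, B}, {A, D, E}, {B, C}, {B, F}

{A, B}⁺ = {A, B, C, D, E, F, G, H}, which is every attribute, so {A, B} is a candidate key.
{B, C}⁺ = {A, B, C, D, E, F, G, H}, which is every attribute, so {B, C} is a candidate key.
{B, F}⁺ = {A, B, C, D, E, F, G, H}, which is every attribute, so {B, F} is a candidate key.
{A, D, E}⁺ = {A, B, C, D, E, F, G, H}, which is every attribute, so {A, D, E} is a candidate key.
These are minimal and exhaustive — every other superkey contains one of them.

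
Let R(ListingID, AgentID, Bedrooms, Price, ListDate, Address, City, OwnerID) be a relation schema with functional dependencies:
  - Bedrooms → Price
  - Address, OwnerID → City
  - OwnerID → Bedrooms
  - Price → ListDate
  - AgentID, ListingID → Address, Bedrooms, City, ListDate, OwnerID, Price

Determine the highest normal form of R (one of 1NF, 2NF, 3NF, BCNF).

Candidate key: {AgentID, ListingID}. Prime attributes: {AgentID, ListingID}.
Bedrooms → Price breaks BCNF: {Bedrooms}⁺ = {Bedrooms, ListDate, Price}, so {Bedrooms} is not a superkey.
Bedrooms → Price determines the non-prime attribute {Price} from a non-superkey — 3NF is violated.
No proper subset of a key has a non-prime attribute in its closure, so there is no partial dependency; 2NF holds.

2NF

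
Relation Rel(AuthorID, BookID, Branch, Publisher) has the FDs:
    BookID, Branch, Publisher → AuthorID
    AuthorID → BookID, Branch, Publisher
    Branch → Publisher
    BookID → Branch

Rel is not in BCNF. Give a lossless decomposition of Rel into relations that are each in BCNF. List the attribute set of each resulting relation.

Candidate keys of the original relation: {AuthorID}, {BookID}.
{AuthorID, BookID, Branch, Publisher}: {Branch} determines {Branch, Publisher} here but is not a superkey — split on Branch → Publisher, giving {Branch, Publisher} and {AuthorID, BookID, Branch}.
{Branch, Publisher}: every determinant is a superkey — BCNF.
{AuthorID, BookID, Branch}: every determinant is a superkey — BCNF.

{AuthorID, BookID, Branch}; {Branch, Publisher}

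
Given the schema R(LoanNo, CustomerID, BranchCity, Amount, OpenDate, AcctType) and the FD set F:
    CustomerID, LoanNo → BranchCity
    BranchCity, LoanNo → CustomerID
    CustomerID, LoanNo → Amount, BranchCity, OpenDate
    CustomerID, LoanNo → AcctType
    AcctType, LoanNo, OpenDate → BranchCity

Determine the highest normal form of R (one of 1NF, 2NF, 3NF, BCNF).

BCNF

Candidate keys: {AcctType, LoanNo, OpenDate}, {BranchCity, LoanNo}, {CustomerID, LoanNo}. Prime attributes: {AcctType, BranchCity, CustomerID, LoanNo, OpenDate}.
Every FD has a superkey on the left, so the relation is in BCNF.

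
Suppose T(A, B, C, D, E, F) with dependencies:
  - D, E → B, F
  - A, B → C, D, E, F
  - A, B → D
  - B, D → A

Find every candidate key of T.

{A, B}, {B, D}, {D, E}

{A, B} is a candidate key since {A, B}⁺ = {A, B, C, D, E, F} covers every attribute.
{B, D} is a candidate key since {B, D}⁺ = {A, B, C, D, E, F} covers every attribute.
{D, E} is a candidate key since {D, E}⁺ = {A, B, C, D, E, F} covers every attribute.
Any other superkey properly contains one of these, so there are no further candidate keys.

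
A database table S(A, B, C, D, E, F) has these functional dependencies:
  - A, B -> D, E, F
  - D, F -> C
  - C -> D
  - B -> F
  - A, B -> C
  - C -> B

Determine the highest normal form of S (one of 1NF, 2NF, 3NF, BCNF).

3NF

Candidate keys: {A, B}, {A, C}, {A, D, F}. Prime attributes: {A, B, C, D, F}.
D, F -> C breaks BCNF: {D, F}⁺ = {B, C, D, F}, so {D, F} is not a superkey.
Its right-hand attributes {C} are all prime, as are those of every other non-superkey FD — the relation is in 3NF.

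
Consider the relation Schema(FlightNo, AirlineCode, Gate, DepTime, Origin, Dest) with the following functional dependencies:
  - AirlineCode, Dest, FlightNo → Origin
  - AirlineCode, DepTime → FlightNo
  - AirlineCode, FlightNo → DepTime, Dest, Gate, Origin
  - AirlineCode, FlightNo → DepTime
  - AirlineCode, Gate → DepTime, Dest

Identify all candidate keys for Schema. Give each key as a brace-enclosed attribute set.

{AirlineCode, DepTime}, {AirlineCode, FlightNo}, {AirlineCode, Gate}

{AirlineCode} never appears on the right of any FD, so every key must include it.
{AirlineCode, DepTime}⁺ = {AirlineCode, DepTime, Dest, FlightNo, Gate, Origin} — all of the relation — so {AirlineCode, DepTime} is a candidate key.
{AirlineCode, FlightNo}⁺ = {AirlineCode, DepTime, Dest, FlightNo, Gate, Origin} — all of the relation — so {AirlineCode, FlightNo} is a candidate key.
{AirlineCode, Gate}⁺ = {AirlineCode, DepTime, Dest, FlightNo, Gate, Origin} — all of the relation — so {AirlineCode, Gate} is a candidate key.
Any other superkey properly contains one of these, so there are no further candidate keys.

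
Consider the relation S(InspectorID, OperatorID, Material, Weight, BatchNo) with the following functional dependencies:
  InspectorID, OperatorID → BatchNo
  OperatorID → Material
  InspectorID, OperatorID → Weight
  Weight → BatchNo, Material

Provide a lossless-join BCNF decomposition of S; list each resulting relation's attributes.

Candidate key of the original relation: {InspectorID, OperatorID}.
Within {BatchNo, InspectorID, Material, OperatorID, Weight}: {OperatorID}⁺ ∩ {BatchNo, InspectorID, Material, OperatorID, Weight} = {Material, OperatorID}, not the whole set, so OperatorID → Material violates BCNF; decompose into {Material, OperatorID} and {BatchNo, InspectorID, OperatorID, Weight}.
{Material, OperatorID}: every determinant is a superkey — BCNF.
Within {BatchNo, InspectorID, OperatorID, Weight}: {Weight}⁺ ∩ {BatchNo, InspectorID, OperatorID, Weight} = {BatchNo, Weight}, not the whole set, so Weight → BatchNo violates BCNF; decompose into {BatchNo, Weight} and {InspectorID, OperatorID, Weight}.
{BatchNo, Weight}: every determinant is a superkey — BCNF.
{InspectorID, OperatorID, Weight}: every determinant is a superkey — BCNF.

{BatchNo, Weight}; {InspectorID, OperatorID, Weight}; {Material, OperatorID}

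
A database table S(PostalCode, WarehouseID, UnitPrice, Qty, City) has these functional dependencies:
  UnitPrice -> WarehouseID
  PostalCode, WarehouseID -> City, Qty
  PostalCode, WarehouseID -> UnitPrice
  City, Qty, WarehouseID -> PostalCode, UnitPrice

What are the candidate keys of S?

{PostalCode, UnitPrice}⁺ = {City, PostalCode, Qty, UnitPrice, WarehouseID}, which is every attribute, so {PostalCode, UnitPrice} is a candidate key.
{PostalCode, WarehouseID}⁺ = {City, PostalCode, Qty, UnitPrice, WarehouseID}, which is every attribute, so {PostalCode, WarehouseID} is a candidate key.
{City, Qty, UnitPrice}⁺ = {City, PostalCode, Qty, UnitPrice, WarehouseID}, which is every attribute, so {City, Qty, UnitPrice} is a candidate key.
{City, Qty, WarehouseID}⁺ = {City, PostalCode, Qty, UnitPrice, WarehouseID}, which is every attribute, so {City, Qty, WarehouseID} is a candidate key.
These are minimal and exhaustive — every other superkey contains one of them.

{City, Qty, UnitPrice}, {City, Qty, WarehouseID}, {PostalCode, UnitPrice}, {PostalCode, WarehouseID}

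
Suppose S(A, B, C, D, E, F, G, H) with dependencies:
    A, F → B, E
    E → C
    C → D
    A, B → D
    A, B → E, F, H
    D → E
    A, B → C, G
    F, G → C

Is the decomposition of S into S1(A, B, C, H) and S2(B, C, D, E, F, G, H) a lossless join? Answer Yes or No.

The shared attributes are {B, C, H} and {B, C, H}⁺ = {B, C, D, E, H}.
Neither S1 nor S2 is contained in that closure, so the decomposition is lossy.

No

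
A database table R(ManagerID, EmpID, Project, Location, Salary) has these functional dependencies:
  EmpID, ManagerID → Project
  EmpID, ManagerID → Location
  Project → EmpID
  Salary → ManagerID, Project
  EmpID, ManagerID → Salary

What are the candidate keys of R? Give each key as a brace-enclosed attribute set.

{Salary} is a candidate key since {Salary}⁺ = {EmpID, Location, ManagerID, Project, Salary} covers every attribute.
{EmpID, ManagerID} is a candidate key since {EmpID, ManagerID}⁺ = {EmpID, Location, ManagerID, Project, Salary} covers every attribute.
{ManagerID, Project} is a candidate key since {ManagerID, Project}⁺ = {EmpID, Location, ManagerID, Project, Salary} covers every attribute.
No proper subset of any of these is a key, and no other minimal superkey exists.

{EmpID, ManagerID}, {ManagerID, Project}, {Salary}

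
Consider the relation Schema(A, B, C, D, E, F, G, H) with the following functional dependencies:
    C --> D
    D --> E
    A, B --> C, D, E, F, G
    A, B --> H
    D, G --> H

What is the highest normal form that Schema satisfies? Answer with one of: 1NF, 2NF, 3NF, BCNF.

2NF

Candidate key: {A, B}. Prime attributes: {A, B}.
C --> D: {C}⁺ = {C, D, E}, which is not all of the attributes, so the left side is not a superkey — BCNF is violated.
C --> D has non-prime {D} on the right and a non-superkey on the left, so 3NF fails.
No non-prime attribute depends on a proper subset of any candidate key, so 2NF holds.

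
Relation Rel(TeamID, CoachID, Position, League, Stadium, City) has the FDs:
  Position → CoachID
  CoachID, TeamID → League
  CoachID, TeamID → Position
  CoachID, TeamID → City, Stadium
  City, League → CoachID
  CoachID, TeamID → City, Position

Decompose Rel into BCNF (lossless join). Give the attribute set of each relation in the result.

{City, League, Position, Stadium, TeamID}; {CoachID, Position}

Candidate keys of the original relation: {City, League, TeamID}, {CoachID, TeamID}, {Position, TeamID}.
In {City, CoachID, League, Position, Stadium, TeamID}, {Position} is not a superkey ({Position}⁺ restricted to this set is {CoachID, Position}), so split on Position → CoachID into {CoachID, Position} and {City, League, Position, Stadium, TeamID}.
{CoachID, Position}: every determinant is a superkey — BCNF.
{City, League, Position, Stadium, TeamID}: every determinant is a superkey — BCNF.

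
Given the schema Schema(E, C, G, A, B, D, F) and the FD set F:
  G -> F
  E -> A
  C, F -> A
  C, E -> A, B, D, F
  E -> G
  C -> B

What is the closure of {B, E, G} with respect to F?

Start with {B, E, G}.
G -> F applies; add {F} → now {B, E, F, G}.
E -> A applies; add {A} → now {A, B, E, F, G}.
No further FD applies.

{A, B, E, F, G}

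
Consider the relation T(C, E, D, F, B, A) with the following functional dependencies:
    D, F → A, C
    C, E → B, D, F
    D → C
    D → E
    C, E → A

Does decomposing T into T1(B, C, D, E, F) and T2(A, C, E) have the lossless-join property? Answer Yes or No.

Yes

T1 ∩ T2 = {C, E}; its closure under F is {A, B, C, D, E, F}.
This includes all of T1, so the common attributes are a superkey of T1 — the join is lossless.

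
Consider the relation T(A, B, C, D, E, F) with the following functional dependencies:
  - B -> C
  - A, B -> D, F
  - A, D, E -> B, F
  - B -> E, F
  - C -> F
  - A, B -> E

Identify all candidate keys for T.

{A, B}, {A, D, E}

Attributes never on any right-hand side: {A} — every candidate key must contain it.
{A, B}⁺ = {A, B, C, D, E, F}, which is every attribute, so {A, B} is a candidate key.
{A, D, E}⁺ = {A, B, C, D, E, F}, which is every attribute, so {A, D, E} is a candidate key.
Any other superkey properly contains one of these, so there are no further candidate keys.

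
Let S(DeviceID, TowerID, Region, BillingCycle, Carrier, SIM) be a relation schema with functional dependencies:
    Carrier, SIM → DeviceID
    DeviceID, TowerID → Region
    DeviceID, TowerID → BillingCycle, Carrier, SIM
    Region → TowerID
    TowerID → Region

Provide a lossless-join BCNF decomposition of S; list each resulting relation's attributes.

{BillingCycle, Carrier, Region, SIM}; {Carrier, DeviceID, SIM}; {Region, TowerID}

Candidate keys of the original relation: {Carrier, Region, SIM}, {Carrier, SIM, TowerID}, {DeviceID, Region}, {DeviceID, TowerID}.
{BillingCycle, Carrier, DeviceID, Region, SIM, TowerID}: {Carrier, SIM} determines {Carrier, DeviceID, SIM} here but is not a superkey — split on Carrier, SIM → DeviceID, giving {Carrier, DeviceID, SIM} and {BillingCycle, Carrier, Region, SIM, TowerID}.
{Carrier, DeviceID, SIM} is in BCNF.
{BillingCycle, Carrier, Region, SIM, TowerID}: {Region} determines {Region, TowerID} here but is not a superkey — split on Region → TowerID, giving {Region, TowerID} and {BillingCycle, Carrier, Region, SIM}.
{Region, TowerID} is in BCNF.
{BillingCycle, Carrier, Region, SIM} is in BCNF.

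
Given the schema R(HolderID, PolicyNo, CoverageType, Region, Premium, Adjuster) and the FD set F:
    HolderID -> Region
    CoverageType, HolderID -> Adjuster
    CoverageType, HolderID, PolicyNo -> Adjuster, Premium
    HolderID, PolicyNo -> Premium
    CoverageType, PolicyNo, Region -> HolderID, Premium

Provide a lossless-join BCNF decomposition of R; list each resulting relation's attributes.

{Adjuster, CoverageType, HolderID}; {CoverageType, HolderID, PolicyNo}; {HolderID, PolicyNo, Premium}; {HolderID, Region}

Candidate keys of the original relation: {CoverageType, HolderID, PolicyNo}, {CoverageType, PolicyNo, Region}.
Within {Adjuster, CoverageType, HolderID, PolicyNo, Premium, Region}: {HolderID}⁺ ∩ {Adjuster, CoverageType, HolderID, PolicyNo, Premium, Region} = {HolderID, Region}, not the whole set, so HolderID -> Region violates BCNF; decompose into {HolderID, Region} and {Adjuster, CoverageType, HolderID, PolicyNo, Premium}.
{HolderID, Region} has no BCNF violation.
Within {Adjuster, CoverageType, HolderID, PolicyNo, Premium}: {CoverageType, HolderID}⁺ ∩ {Adjuster, CoverageType, HolderID, PolicyNo, Premium} = {Adjuster, CoverageType, HolderID}, not the whole set, so CoverageType, HolderID -> Adjuster violates BCNF; decompose into {Adjuster, CoverageType, HolderID} and {CoverageType, HolderID, PolicyNo, Premium}.
{Adjuster, CoverageType, HolderID} has no BCNF violation.
Within {CoverageType, HolderID, PolicyNo, Premium}: {HolderID, PolicyNo}⁺ ∩ {CoverageType, HolderID, PolicyNo, Premium} = {HolderID, PolicyNo, Premium}, not the whole set, so HolderID, PolicyNo -> Premium violates BCNF; decompose into {HolderID, PolicyNo, Premium} and {CoverageType, HolderID, PolicyNo}.
{HolderID, PolicyNo, Premium} has no BCNF violation.
{CoverageType, HolderID, PolicyNo} has no BCNF violation.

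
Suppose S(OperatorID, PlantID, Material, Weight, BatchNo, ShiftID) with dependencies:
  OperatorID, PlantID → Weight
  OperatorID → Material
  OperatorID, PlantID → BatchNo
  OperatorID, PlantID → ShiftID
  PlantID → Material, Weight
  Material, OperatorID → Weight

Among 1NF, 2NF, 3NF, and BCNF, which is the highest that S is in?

1NF

Candidate key: {OperatorID, PlantID}. Prime attributes: {OperatorID, PlantID}.
For OperatorID → Material we have {OperatorID}⁺ = {Material, OperatorID, Weight}; {OperatorID} is not a superkey, so BCNF fails.
OperatorID → Material determines the non-prime attribute {Material} from a non-superkey — 3NF is violated.
Since {OperatorID} ⊂ {OperatorID, PlantID} and {OperatorID}⁺ ⊇ {Material, Weight} with {Material, Weight} non-prime, there is a partial dependency; 2NF fails.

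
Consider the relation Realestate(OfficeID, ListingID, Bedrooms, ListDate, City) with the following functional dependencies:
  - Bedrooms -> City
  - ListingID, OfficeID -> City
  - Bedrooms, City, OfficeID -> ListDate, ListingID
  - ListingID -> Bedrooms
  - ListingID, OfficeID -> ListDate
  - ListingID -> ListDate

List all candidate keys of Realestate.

{Bedrooms, OfficeID}, {ListingID, OfficeID}

{OfficeID} never appears on the right of any FD, so every key must include it.
{Bedrooms, OfficeID}⁺ = {Bedrooms, City, ListDate, ListingID, OfficeID}, which is every attribute, so {Bedrooms, OfficeID} is a candidate key.
{ListingID, OfficeID}⁺ = {Bedrooms, City, ListDate, ListingID, OfficeID}, which is every attribute, so {ListingID, OfficeID} is a candidate key.
No proper subset of any of these is a key, and no other minimal superkey exists.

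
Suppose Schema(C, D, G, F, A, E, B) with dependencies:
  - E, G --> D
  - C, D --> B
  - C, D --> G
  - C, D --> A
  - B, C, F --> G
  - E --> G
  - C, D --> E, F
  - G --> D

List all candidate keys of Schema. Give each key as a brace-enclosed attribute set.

{B, C, F}, {C, D}, {C, E}, {C, G}

Attributes never on any right-hand side: {C} — every candidate key must contain it.
{C, D}⁺ = {A, B, C, D, E, F, G}, which is every attribute, so {C, D} is a candidate key.
{C, E}⁺ = {A, B, C, D, E, F, G}, which is every attribute, so {C, E} is a candidate key.
{C, G}⁺ = {A, B, C, D, E, F, G}, which is every attribute, so {C, G} is a candidate key.
{B, C, F}⁺ = {A, B, C, D, E, F, G}, which is every attribute, so {B, C, F} is a candidate key.
These are minimal and exhaustive — every other superkey contains one of them.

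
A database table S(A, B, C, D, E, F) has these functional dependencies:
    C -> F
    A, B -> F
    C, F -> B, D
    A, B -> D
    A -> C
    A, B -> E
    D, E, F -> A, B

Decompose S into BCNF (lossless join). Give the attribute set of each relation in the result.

Candidate keys of the original relation: {A}, {C, E}, {D, E, F}.
Within {A, B, C, D, E, F}: {C}⁺ ∩ {A, B, C, D, E, F} = {B, C, D, F}, not the whole set, so C -> B, D, F violates BCNF; decompose into {B, C, D, F} and {A, C, E}.
{B, C, D, F}: every determinant is a superkey — BCNF.
{A, C, E}: every determinant is a superkey — BCNF.

{A, C, E}; {B, C, D, F}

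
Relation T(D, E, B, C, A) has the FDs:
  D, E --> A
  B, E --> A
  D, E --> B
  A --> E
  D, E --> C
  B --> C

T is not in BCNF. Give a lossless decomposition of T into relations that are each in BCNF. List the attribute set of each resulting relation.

Candidate keys of the original relation: {A, D}, {D, E}.
Within {A, B, C, D, E}: {B, E}⁺ ∩ {A, B, C, D, E} = {A, B, C, E}, not the whole set, so B, E --> A, C violates BCNF; decompose into {A, B, C, E} and {B, D, E}.
Within {A, B, C, E}: {A}⁺ ∩ {A, B, C, E} = {A, E}, not the whole set, so A --> E violates BCNF; decompose into {A, E} and {A, B, C}.
{A, E}: every determinant is a superkey — BCNF.
Within {A, B, C}: {B}⁺ ∩ {A, B, C} = {B, C}, not the whole set, so B --> C violates BCNF; decompose into {B, C} and {A, B}.
{B, C}: every determinant is a superkey — BCNF.
{A, B}: every determinant is a superkey — BCNF.
{B, D, E}: every determinant is a superkey — BCNF.

{A, B}; {A, E}; {B, C}; {B, D, E}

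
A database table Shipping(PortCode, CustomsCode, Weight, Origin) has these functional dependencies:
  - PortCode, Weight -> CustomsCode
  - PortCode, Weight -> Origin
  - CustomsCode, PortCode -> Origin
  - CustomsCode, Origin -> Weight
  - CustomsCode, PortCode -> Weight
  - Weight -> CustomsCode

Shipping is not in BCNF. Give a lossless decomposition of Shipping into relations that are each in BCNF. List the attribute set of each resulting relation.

{CustomsCode, Origin, PortCode}; {CustomsCode, Weight}; {Origin, Weight}

Candidate keys of the original relation: {CustomsCode, PortCode}, {PortCode, Weight}.
Within {CustomsCode, Origin, PortCode, Weight}: {CustomsCode, Origin}⁺ ∩ {CustomsCode, Origin, PortCode, Weight} = {CustomsCode, Origin, Weight}, not the whole set, so CustomsCode, Origin -> Weight violates BCNF; decompose into {CustomsCode, Origin, Weight} and {CustomsCode, Origin, PortCode}.
Within {CustomsCode, Origin, Weight}: {Weight}⁺ ∩ {CustomsCode, Origin, Weight} = {CustomsCode, Weight}, not the whole set, so Weight -> CustomsCode violates BCNF; decompose into {CustomsCode, Weight} and {Origin, Weight}.
{CustomsCode, Weight} has no BCNF violation.
{Origin, Weight} has no BCNF violation.
{CustomsCode, Origin, PortCode} has no BCNF violation.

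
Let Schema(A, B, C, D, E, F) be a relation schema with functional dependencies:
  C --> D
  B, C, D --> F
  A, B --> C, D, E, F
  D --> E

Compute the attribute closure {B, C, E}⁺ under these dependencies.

{B, C, D, E, F}

Start with {B, C, E}.
C --> D applies; add {D} → now {B, C, D, E}.
B, C, D --> F applies; add {F} → now {B, C, D, E, F}.
No further FD applies.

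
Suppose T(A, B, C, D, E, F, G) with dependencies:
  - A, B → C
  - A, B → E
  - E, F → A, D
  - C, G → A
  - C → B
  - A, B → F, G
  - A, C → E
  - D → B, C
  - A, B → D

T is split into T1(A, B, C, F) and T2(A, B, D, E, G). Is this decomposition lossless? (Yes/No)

Yes

The shared attributes are {A, B} and {A, B}⁺ = {A, B, C, D, E, F, G}.
T1 is contained in that closure, so T1 ∩ T2 → T1 holds and the join is lossless.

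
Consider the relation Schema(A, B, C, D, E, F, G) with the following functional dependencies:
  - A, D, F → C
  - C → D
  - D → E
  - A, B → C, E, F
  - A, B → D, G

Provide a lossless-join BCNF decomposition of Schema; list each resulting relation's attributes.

{A, B, D, F, G}; {A, C, F}; {C, D}; {D, E}

Candidate key of the original relation: {A, B}.
{A, B, C, D, E, F, G}: {A, D, F} determines {A, C, D, E, F} here but is not a superkey — split on A, D, F → C, E, giving {A, C, D, E, F} and {A, B, D, F, G}.
{A, C, D, E, F}: {C} determines {C, D, E} here but is not a superkey — split on C → D, E, giving {C, D, E} and {A, C, F}.
{C, D, E}: {D} determines {D, E} here but is not a superkey — split on D → E, giving {D, E} and {C, D}.
{D, E}: every determinant is a superkey — BCNF.
{C, D}: every determinant is a superkey — BCNF.
{A, C, F}: every determinant is a superkey — BCNF.
{A, B, D, F, G}: every determinant is a superkey — BCNF.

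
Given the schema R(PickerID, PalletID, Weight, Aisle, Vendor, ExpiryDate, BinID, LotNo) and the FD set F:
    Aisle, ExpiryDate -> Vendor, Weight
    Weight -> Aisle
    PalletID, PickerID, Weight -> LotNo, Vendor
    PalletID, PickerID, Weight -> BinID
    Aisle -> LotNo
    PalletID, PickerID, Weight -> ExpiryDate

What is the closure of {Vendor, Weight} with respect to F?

{Aisle, LotNo, Vendor, Weight}

Start with {Vendor, Weight}.
Weight -> Aisle applies; add {Aisle} → now {Aisle, Vendor, Weight}.
Aisle -> LotNo applies; add {LotNo} → now {Aisle, LotNo, Vendor, Weight}.
No further FD applies.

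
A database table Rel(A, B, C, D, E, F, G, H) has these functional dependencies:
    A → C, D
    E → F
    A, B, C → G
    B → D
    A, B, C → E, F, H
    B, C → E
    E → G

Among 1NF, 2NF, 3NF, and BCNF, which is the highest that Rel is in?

Candidate key: {A, B}. Prime attributes: {A, B}.
A → C, D breaks BCNF: {A}⁺ = {A, C, D}, so {A} is not a superkey.
A → C, D has non-prime {C, D} on the right and a non-superkey on the left, so 3NF fails.
{A} is a proper subset of the key {A, B}, and {A}⁺ contains the non-prime attributes {C, D} — a partial dependency, so 2NF is violated.

1NF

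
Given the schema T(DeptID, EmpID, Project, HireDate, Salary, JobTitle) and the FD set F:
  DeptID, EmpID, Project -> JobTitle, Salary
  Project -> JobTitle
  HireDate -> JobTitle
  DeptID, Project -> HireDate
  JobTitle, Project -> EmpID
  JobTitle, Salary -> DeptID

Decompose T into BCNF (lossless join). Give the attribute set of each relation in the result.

{DeptID, HireDate, Salary}; {EmpID, JobTitle, Project}; {HireDate, Project, Salary}

Candidate keys of the original relation: {DeptID, Project}, {Project, Salary}.
In {DeptID, EmpID, HireDate, JobTitle, Project, Salary}, {Project} is not a superkey ({Project}⁺ restricted to this set is {EmpID, JobTitle, Project}), so split on Project -> EmpID, JobTitle into {EmpID, JobTitle, Project} and {DeptID, HireDate, Project, Salary}.
{EmpID, JobTitle, Project}: every determinant is a superkey — BCNF.
In {DeptID, HireDate, Project, Salary}, {HireDate, Salary} is not a superkey ({HireDate, Salary}⁺ restricted to this set is {DeptID, HireDate, Salary}), so split on HireDate, Salary -> DeptID into {DeptID, HireDate, Salary} and {HireDate, Project, Salary}.
{DeptID, HireDate, Salary}: every determinant is a superkey — BCNF.
{HireDate, Project, Salary}: every determinant is a superkey — BCNF.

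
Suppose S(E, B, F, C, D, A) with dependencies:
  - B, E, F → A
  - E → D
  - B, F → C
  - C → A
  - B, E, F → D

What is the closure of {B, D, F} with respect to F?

{A, B, C, D, F}

Start with {B, D, F}.
B, F → C applies; add {C} → now {B, C, D, F}.
C → A applies; add {A} → now {A, B, C, D, F}.
No further FD applies.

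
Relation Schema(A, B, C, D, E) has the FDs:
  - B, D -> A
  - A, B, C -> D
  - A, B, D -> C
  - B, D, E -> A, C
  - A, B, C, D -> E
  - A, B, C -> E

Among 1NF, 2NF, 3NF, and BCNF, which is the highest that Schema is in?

BCNF

Candidate keys: {A, B, C}, {B, D}. Prime attributes: {A, B, C, D}.
The left-hand side of every FD is a superkey, so BCNF is satisfied.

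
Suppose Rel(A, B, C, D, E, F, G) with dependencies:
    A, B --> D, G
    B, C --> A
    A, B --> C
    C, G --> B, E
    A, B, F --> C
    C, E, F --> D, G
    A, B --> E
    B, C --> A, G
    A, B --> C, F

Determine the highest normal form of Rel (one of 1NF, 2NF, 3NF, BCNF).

BCNF

Candidate keys: {A, B}, {B, C}, {C, E, F}, {C, G}. Prime attributes: {A, B, C, E, F, G}.
Each dependency's left side is a superkey — BCNF holds.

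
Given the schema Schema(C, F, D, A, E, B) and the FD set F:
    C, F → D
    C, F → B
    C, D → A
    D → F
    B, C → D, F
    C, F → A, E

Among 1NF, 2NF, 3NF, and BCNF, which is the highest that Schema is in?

Candidate keys: {B, C}, {C, D}, {C, F}. Prime attributes: {B, C, D, F}.
D → F: {D}⁺ = {D, F}, which is not all of the attributes, so the left side is not a superkey — BCNF is violated.
But every attribute on its right side ({F}) is prime, and the same holds for every other non-superkey FD, so 3NF still holds.

3NF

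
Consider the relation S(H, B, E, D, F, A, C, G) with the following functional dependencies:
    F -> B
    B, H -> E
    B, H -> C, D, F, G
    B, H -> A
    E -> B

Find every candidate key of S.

{B, H}, {E, H}, {F, H}

{H} never appears on the right of any FD, so every key must include it.
{B, H}⁺ = {A, B, C, D, E, F, G, H} — all of the relation — so {B, H} is a candidate key.
{E, H}⁺ = {A, B, C, D, E, F, G, H} — all of the relation — so {E, H} is a candidate key.
{F, H}⁺ = {A, B, C, D, E, F, G, H} — all of the relation — so {F, H} is a candidate key.
These are minimal and exhaustive — every other superkey contains one of them.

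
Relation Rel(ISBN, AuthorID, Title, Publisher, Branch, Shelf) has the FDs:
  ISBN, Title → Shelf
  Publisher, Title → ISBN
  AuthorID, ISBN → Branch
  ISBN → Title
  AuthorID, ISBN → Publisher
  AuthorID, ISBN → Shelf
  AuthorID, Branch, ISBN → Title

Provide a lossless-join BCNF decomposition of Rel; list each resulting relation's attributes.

Candidate keys of the original relation: {AuthorID, ISBN}, {AuthorID, Publisher, Title}.
{AuthorID, Branch, ISBN, Publisher, Shelf, Title}: {ISBN, Title} determines {ISBN, Shelf, Title} here but is not a superkey — split on ISBN, Title → Shelf, giving {ISBN, Shelf, Title} and {AuthorID, Branch, ISBN, Publisher, Title}.
{ISBN, Shelf, Title} has no BCNF violation.
{AuthorID, Branch, ISBN, Publisher, Title}: {Publisher, Title} determines {ISBN, Publisher, Title} here but is not a superkey — split on Publisher, Title → ISBN, giving {ISBN, Publisher, Title} and {AuthorID, Branch, Publisher, Title}.
{ISBN, Publisher, Title}: {ISBN} determines {ISBN, Title} here but is not a superkey — split on ISBN → Title, giving {ISBN, Title} and {ISBN, Publisher}.
{ISBN, Title} has no BCNF violation.
{ISBN, Publisher} has no BCNF violation.
{AuthorID, Branch, Publisher, Title} has no BCNF violation.

{AuthorID, Branch, Publisher, Title}; {ISBN, Publisher}; {ISBN, Shelf, Title}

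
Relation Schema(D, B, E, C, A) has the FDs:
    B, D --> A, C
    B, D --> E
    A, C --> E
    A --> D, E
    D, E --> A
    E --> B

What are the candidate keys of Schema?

{A}, {B, D}, {D, E}

Closure of {A} is {A, B, C, D, E}, the whole schema; {A} is a candidate key.
Closure of {B, D} is {A, B, C, D, E}, the whole schema; {B, D} is a candidate key.
Closure of {D, E} is {A, B, C, D, E}, the whole schema; {D, E} is a candidate key.
Any other superkey properly contains one of these, so there are no further candidate keys.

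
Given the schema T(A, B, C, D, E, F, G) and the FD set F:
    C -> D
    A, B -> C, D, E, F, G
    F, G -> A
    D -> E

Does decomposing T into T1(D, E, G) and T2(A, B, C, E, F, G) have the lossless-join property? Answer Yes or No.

The shared attributes are {E, G} and {E, G}⁺ = {E, G}.
Neither T1 nor T2 is contained in that closure, so the decomposition is lossy.

No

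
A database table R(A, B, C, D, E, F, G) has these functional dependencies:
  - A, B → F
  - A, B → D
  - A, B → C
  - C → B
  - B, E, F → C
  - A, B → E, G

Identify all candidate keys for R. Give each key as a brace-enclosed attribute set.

{A, B}, {A, C}

No FD produces {A}, so it must be in every candidate key.
{A, B} is a candidate key since {A, B}⁺ = {A, B, C, D, E, F, G} covers every attribute.
{A, C} is a candidate key since {A, C}⁺ = {A, B, C, D, E, F, G} covers every attribute.
Any other superkey properly contains one of these, so there are no further candidate keys.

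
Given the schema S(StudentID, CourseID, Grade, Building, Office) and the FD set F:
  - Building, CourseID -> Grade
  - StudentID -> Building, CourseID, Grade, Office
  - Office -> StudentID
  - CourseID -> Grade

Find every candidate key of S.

{Office} is a candidate key since {Office}⁺ = {Building, CourseID, Grade, Office, StudentID} covers every attribute.
{StudentID} is a candidate key since {StudentID}⁺ = {Building, CourseID, Grade, Office, StudentID} covers every attribute.
Any other superkey properly contains one of these, so there are no further candidate keys.

{Office}, {StudentID}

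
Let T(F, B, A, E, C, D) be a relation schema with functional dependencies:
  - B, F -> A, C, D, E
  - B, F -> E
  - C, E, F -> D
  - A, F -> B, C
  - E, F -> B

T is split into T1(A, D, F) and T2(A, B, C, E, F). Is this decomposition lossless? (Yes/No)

Yes

Common attributes: {A, F}; their closure is {A, B, C, D, E, F}.
This includes all of T1, so the common attributes are a superkey of T1 — the join is lossless.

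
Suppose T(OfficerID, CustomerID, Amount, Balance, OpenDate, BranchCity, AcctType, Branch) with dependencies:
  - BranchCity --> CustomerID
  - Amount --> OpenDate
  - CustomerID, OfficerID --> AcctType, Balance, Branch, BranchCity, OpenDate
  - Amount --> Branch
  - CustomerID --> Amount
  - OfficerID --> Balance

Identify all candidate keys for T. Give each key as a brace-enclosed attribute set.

{BranchCity, OfficerID}, {CustomerID, OfficerID}

Attributes never on any right-hand side: {OfficerID} — every candidate key must contain it.
{BranchCity, OfficerID} is a candidate key since {BranchCity, OfficerID}⁺ = {AcctType, Amount, Balance, Branch, BranchCity, CustomerID, OfficerID, OpenDate} covers every attribute.
{CustomerID, OfficerID} is a candidate key since {CustomerID, OfficerID}⁺ = {AcctType, Amount, Balance, Branch, BranchCity, CustomerID, OfficerID, OpenDate} covers every attribute.
No proper subset of any of these is a key, and no other minimal superkey exists.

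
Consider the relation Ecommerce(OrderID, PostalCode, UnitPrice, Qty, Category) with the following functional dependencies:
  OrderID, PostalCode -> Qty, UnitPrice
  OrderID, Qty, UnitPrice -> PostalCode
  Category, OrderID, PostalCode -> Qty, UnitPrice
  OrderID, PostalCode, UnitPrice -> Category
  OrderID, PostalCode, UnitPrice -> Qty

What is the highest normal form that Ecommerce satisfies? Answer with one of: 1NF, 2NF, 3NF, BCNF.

BCNF

Candidate keys: {OrderID, PostalCode}, {OrderID, Qty, UnitPrice}. Prime attributes: {OrderID, PostalCode, Qty, UnitPrice}.
Every FD has a superkey on the left, so the relation is in BCNF.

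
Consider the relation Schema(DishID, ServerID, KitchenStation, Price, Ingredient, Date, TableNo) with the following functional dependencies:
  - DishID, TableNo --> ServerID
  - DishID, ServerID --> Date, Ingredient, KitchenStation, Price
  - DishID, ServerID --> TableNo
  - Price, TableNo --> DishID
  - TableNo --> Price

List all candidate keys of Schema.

{DishID, ServerID}, {TableNo}

{TableNo} is a candidate key since {TableNo}⁺ = {Date, DishID, Ingredient, KitchenStation, Price, ServerID, TableNo} covers every attribute.
{DishID, ServerID} is a candidate key since {DishID, ServerID}⁺ = {Date, DishID, Ingredient, KitchenStation, Price, ServerID, TableNo} covers every attribute.
These are minimal and exhaustive — every other superkey contains one of them.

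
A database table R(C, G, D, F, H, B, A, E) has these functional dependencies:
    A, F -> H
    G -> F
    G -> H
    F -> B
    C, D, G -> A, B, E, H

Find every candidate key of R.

Attributes never on any right-hand side: {C, D, G} — every candidate key must contain all of them.
{C, D, G} is a candidate key since {C, D, G}⁺ = {A, B, C, D, E, F, G, H} covers every attribute.
Every other attribute set either contains this one or has a smaller closure.

{C, D, G}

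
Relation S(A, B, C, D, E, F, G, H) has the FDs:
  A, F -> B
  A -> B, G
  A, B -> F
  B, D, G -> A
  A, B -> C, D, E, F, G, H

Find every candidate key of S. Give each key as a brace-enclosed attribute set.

{A} is a candidate key since {A}⁺ = {A, B, C, D, E, F, G, H} covers every attribute.
{B, D, G} is a candidate key since {B, D, G}⁺ = {A, B, C, D, E, F, G, H} covers every attribute.
No proper subset of any of these is a key, and no other minimal superkey exists.

{A}, {B, D, G}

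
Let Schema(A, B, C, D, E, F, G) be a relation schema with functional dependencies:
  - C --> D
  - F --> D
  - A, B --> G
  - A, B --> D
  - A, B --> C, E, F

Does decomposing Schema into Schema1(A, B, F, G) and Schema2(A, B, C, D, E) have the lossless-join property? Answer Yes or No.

Schema1 ∩ Schema2 = {A, B}; its closure under F is {A, B, C, D, E, F, G}.
This includes all of Schema1, so the common attributes are a superkey of Schema1 — the join is lossless.

Yes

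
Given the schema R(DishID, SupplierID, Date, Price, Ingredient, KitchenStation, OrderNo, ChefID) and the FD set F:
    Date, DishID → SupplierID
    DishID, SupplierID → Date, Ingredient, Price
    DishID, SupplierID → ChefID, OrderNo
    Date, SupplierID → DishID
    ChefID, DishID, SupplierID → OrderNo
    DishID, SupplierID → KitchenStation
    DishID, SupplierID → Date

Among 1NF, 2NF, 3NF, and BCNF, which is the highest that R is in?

BCNF

Candidate keys: {Date, DishID}, {Date, SupplierID}, {DishID, SupplierID}. Prime attributes: {Date, DishID, SupplierID}.
Every FD has a superkey on the left, so the relation is in BCNF.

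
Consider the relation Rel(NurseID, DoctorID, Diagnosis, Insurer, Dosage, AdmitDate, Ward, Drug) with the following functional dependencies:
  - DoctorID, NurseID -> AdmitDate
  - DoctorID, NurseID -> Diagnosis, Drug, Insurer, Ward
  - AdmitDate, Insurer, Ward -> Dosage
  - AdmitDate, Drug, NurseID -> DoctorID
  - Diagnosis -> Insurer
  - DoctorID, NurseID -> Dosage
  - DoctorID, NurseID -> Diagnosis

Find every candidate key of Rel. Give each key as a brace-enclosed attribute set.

Attributes never on any right-hand side: {NurseID} — every candidate key must contain it.
{DoctorID, NurseID}⁺ = {AdmitDate, Diagnosis, DoctorID, Dosage, Drug, Insurer, NurseID, Ward}, which is every attribute, so {DoctorID, NurseID} is a candidate key.
{AdmitDate, Drug, NurseID}⁺ = {AdmitDate, Diagnosis, DoctorID, Dosage, Drug, Insurer, NurseID, Ward}, which is every attribute, so {AdmitDate, Drug, NurseID} is a candidate key.
No proper subset of any of these is a key, and no other minimal superkey exists.

{AdmitDate, Drug, NurseID}, {DoctorID, NurseID}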